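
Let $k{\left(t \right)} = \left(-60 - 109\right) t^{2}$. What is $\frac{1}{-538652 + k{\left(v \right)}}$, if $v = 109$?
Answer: $- \frac{1}{2546541} \approx -3.9269 \cdot 10^{-7}$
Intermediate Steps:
$k{\left(t \right)} = - 169 t^{2}$
$\frac{1}{-538652 + k{\left(v \right)}} = \frac{1}{-538652 - 169 \cdot 109^{2}} = \frac{1}{-538652 - 2007889} = \frac{1}{-2546541} = - \frac{1}{2546541}$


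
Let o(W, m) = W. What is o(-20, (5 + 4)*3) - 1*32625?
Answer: -32645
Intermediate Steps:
o(-20, (5 + 4)*3) - 1*32625 = -20 - 1*32625 = -20 - 32625 = -32645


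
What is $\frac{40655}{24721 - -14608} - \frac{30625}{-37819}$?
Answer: $\frac{2741982070}{1487383451} \approx 1.8435$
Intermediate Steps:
$\frac{40655}{24721 - -14608} - \frac{30625}{-37819} = \frac{40655}{24721 + 14608} - - \frac{30625}{37819} = \frac{40655}{39329} + \frac{30625}{37819} = \frac{2741982070}{1487383451}$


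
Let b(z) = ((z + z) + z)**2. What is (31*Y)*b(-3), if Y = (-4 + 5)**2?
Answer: 2511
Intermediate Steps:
Y = 1 (Y = 1**2 = 1)
b(z) = 9*z**2 (b(z) = (2*z + z)**2 = (3*z)**2 = 9*z**2)
(31*Y)*b(-3) = (31*1)*(9*(-3)**2) = 31*(9*9) = 31*81 = 2511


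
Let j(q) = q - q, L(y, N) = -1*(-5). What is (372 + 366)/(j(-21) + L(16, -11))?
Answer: 738/5 ≈ 147.60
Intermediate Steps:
L(y, N) = 5
j(q) = 0
(372 + 366)/(j(-21) + L(16, -11)) = (372 + 366)/(0 + 5) = 738/5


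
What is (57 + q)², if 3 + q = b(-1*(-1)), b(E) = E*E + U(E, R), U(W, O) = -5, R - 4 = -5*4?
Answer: 2500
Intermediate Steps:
R = -16 (R = 4 - 5*4 = 4 - 20 = -16)
b(E) = -5 + E² (b(E) = E*E - 5 = E² - 5 = -5 + E²)
q = -7 (q = -3 + (-5 + (-1*(-1))²) = -3 + (-5 + 1²) = -3 + (-5 + 1) = -3 - 4 = -7)
(57 + q)² = (57 - 7)² = 50² = 2500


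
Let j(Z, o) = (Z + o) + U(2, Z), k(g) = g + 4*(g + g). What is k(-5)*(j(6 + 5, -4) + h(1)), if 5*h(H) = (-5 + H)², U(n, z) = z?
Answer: -954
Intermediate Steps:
k(g) = 9*g (k(g) = g + 4*(2*g) = g + 8*g = 9*g)
h(H) = (-5 + H)²/5
j(Z, o) = o + 2*Z (j(Z, o) = (Z + o) + Z = o + 2*Z)
k(-5)*(j(6 + 5, -4) + h(1)) = (9*(-5))*((-4 + 2*(6 + 5)) + (-5 + 1)²/5) = -45*((-4 + 2*11) + (⅕)*(-4)²) = -45*((-4 + 22) + (⅕)*16) = -45*(18 + 16/5) = -45*106/5 = -954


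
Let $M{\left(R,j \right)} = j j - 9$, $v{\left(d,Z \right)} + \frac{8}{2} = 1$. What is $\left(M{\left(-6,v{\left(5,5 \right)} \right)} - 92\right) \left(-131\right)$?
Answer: $12052$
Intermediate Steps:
$v{\left(d,Z \right)} = -3$ ($v{\left(d,Z \right)} = -4 + 1 = -3$)
$M{\left(R,j \right)} = -9 + j^{2}$ ($M{\left(R,j \right)} = j^{2} - 9 = -9 + j^{2}$)
$\left(M{\left(-6,v{\left(5,5 \right)} \right)} - 92\right) \left(-131\right) = \left(\left(-9 + \left(-3\right)^{2}\right) - 92\right) \left(-131\right) = \left(\left(-9 + 9\right) - 92\right) \left(-131\right) = \left(0 - 92\right) \left(-131\right) = \left(-92\right) \left(-131\right) = 12052$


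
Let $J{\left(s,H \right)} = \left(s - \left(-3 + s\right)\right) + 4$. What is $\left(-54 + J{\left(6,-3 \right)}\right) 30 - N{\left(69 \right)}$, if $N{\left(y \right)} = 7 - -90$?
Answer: $-1507$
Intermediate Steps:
$N{\left(y \right)} = 97$ ($N{\left(y \right)} = 7 + 90 = 97$)
$J{\left(s,H \right)} = 7$ ($J{\left(s,H \right)} = 3 + 4 = 7$)
$\left(-54 + J{\left(6,-3 \right)}\right) 30 - N{\left(69 \right)} = \left(-54 + 7\right) 30 - 97 = \left(-47\right) 30 - 97 = -1410 - 97 = -1507$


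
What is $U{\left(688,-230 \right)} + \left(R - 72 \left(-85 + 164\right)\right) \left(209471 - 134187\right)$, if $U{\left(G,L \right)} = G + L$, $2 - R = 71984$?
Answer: $-5847307822$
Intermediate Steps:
$R = -71982$ ($R = 2 - 71984 = -71982$)
$U{\left(688,-230 \right)} + \left(R - 72 \left(-85 + 164\right)\right) \left(209471 - 134187\right) = \left(688 - 230\right) + \left(-71982 - 72 \left(-85 + 164\right)\right) \left(209471 - 134187\right) = 458 + \left(-71982 - 5688\right) 75284 = 458 - 5847308280 = -5847307822$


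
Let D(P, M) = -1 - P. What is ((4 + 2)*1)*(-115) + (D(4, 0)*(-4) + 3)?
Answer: -667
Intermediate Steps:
((4 + 2)*1)*(-115) + (D(4, 0)*(-4) + 3) = ((4 + 2)*1)*(-115) + ((-1 - 1*4)*(-4) + 3) = (6*1)*(-115) + ((-1 - 4)*(-4) + 3) = 6*(-115) + (-5*(-4) + 3) = -690 + (20 + 3) = -690 + 23 = -667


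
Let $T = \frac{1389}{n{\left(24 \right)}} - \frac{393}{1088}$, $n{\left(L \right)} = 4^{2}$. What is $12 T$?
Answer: $\frac{282177}{272} \approx 1037.4$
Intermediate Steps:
$n{\left(L \right)} = 16$
$T = \frac{94059}{1088}$ ($T = \frac{1389}{16} - \frac{393}{1088} = \frac{94059}{1088} \approx 86.451$)
$12 T = 12 \cdot \frac{94059}{1088} = \frac{282177}{272}$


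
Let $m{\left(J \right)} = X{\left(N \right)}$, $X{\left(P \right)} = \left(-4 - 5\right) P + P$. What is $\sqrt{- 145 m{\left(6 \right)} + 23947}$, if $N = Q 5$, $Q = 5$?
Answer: $3 \sqrt{5883} \approx 230.1$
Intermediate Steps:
$N = 25$ ($N = 5 \cdot 5 = 25$)
$X{\left(P \right)} = - 8 P$ ($X{\left(P \right)} = - 9 P + P = - 8 P$)
$m{\left(J \right)} = -200$ ($m{\left(J \right)} = \left(-8\right) 25 = -200$)
$\sqrt{- 145 m{\left(6 \right)} + 23947} = \sqrt{\left(-145\right) \left(-200\right) + 23947} = \sqrt{29000 + 23947} = \sqrt{52947} = 3 \sqrt{5883}$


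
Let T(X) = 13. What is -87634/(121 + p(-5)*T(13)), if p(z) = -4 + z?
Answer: -43817/2 ≈ -21909.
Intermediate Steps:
-87634/(121 + p(-5)*T(13)) = -87634/(121 + (-4 - 5)*13) = -87634/(121 - 9*13) = -87634/(121 - 117) = -87634/4 = -87634*¼ = -43817/2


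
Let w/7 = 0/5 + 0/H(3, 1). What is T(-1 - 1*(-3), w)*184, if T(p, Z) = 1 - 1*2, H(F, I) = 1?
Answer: -184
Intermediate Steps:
w = 0 (w = 7*(0/5 + 0/1) = 7*(0*(⅕) + 0*1) = 7*(0 + 0) = 7*0 = 0)
T(p, Z) = -1 (T(p, Z) = 1 - 2 = -1)
T(-1 - 1*(-3), w)*184 = -1*184 = -184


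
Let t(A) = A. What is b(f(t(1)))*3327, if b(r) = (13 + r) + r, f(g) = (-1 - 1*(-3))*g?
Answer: 56559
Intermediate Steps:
f(g) = 2*g (f(g) = (-1 + 3)*g = 2*g)
b(r) = 13 + 2*r
b(f(t(1)))*3327 = (13 + 2*(2*1))*3327 = (13 + 2*2)*3327 = (13 + 4)*3327 = 17*3327 = 56559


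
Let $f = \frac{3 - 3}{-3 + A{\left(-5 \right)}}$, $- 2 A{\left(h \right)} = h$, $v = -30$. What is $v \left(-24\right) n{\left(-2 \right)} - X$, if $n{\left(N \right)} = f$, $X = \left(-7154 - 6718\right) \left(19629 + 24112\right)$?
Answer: $606775152$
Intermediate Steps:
$A{\left(h \right)} = - \frac{h}{2}$
$f = 0$ ($f = \frac{3 - 3}{-3 - - \frac{5}{2}} = \frac{0}{-3 + \frac{5}{2}} = \frac{0}{- \frac{1}{2}} = 0 \left(-2\right) = 0$)
$X = -606775152$ ($X = \left(-13872\right) 43741 = -606775152$)
$n{\left(N \right)} = 0$
$v \left(-24\right) n{\left(-2 \right)} - X = \left(-30\right) \left(-24\right) 0 - -606775152 = 720 \cdot 0 + 606775152 = 0 + 606775152 = 606775152$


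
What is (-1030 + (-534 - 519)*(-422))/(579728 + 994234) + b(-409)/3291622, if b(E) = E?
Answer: 729325390267/2590443973182 ≈ 0.28154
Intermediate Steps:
(-1030 + (-534 - 519)*(-422))/(579728 + 994234) + b(-409)/3291622 = (-1030 + (-534 - 519)*(-422))/(579728 + 994234) - 409/3291622 = (-1030 - 1053*(-422))/1573962 - 409*1/3291622 = (-1030 + 444366)*(1/1573962) - 409/3291622 = 443336*(1/1573962) - 409/3291622 = 221668/786981 - 409/3291622 = 729325390267/2590443973182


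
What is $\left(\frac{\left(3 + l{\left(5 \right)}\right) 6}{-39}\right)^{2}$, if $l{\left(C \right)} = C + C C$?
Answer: $\frac{4356}{169} \approx 25.775$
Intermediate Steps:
$l{\left(C \right)} = C + C^{2}$
$\left(\frac{\left(3 + l{\left(5 \right)}\right) 6}{-39}\right)^{2} = \left(\frac{\left(3 + 5 \left(1 + 5\right)\right) 6}{-39}\right)^{2} = \left(\left(3 + 5 \cdot 6\right) 6 \left(- \frac{1}{39}\right)\right)^{2} = \left(\left(3 + 30\right) 6 \left(- \frac{1}{39}\right)\right)^{2} = \left(33 \cdot 6 \left(- \frac{1}{39}\right)\right)^{2} = \left(198 \left(- \frac{1}{39}\right)\right)^{2} = \left(- \frac{66}{13}\right)^{2} = \frac{4356}{169}$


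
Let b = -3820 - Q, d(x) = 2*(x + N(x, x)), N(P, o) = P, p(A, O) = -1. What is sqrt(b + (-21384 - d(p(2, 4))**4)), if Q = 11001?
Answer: 19*I*sqrt(101) ≈ 190.95*I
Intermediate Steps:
d(x) = 4*x (d(x) = 2*(x + x) = 2*(2*x) = 4*x)
b = -14821 (b = -3820 - 1*11001 = -3820 - 11001 = -14821)
sqrt(b + (-21384 - d(p(2, 4))**4)) = sqrt(-14821 + (-21384 - (4*(-1))**4)) = sqrt(-14821 + (-21384 - 1*(-4)**4)) = sqrt(-14821 + (-21384 - 1*256)) = sqrt(-14821 + (-21384 - 256)) = sqrt(-14821 - 21640) = sqrt(-36461) = 19*I*sqrt(101)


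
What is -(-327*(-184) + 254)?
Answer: -60422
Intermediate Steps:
-(-327*(-184) + 254) = -(60168 + 254) = -1*60422 = -60422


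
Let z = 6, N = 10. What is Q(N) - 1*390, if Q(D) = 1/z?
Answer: -2339/6 ≈ -389.83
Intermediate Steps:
Q(D) = ⅙ (Q(D) = 1/6 = ⅙)
Q(N) - 1*390 = ⅙ - 1*390 = ⅙ - 390 = -2339/6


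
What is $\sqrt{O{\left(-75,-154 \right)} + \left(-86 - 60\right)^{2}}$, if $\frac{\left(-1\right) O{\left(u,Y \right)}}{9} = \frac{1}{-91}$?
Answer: $\frac{\sqrt{176518615}}{91} \approx 146.0$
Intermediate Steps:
$O{\left(u,Y \right)} = \frac{9}{91}$ ($O{\left(u,Y \right)} = - \frac{9}{-91} = \left(-9\right) \left(- \frac{1}{91}\right) = \frac{9}{91}$)
$\sqrt{O{\left(-75,-154 \right)} + \left(-86 - 60\right)^{2}} = \sqrt{\frac{9}{91} + \left(-86 - 60\right)^{2}} = \sqrt{\frac{9}{91} + \left(-146\right)^{2}} = \sqrt{\frac{9}{91} + 21316} = \sqrt{\frac{1939765}{91}} = \frac{\sqrt{176518615}}{91}$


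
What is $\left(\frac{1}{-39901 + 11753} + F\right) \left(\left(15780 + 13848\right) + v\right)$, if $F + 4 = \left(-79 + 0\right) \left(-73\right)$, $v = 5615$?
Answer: $\frac{5717011017289}{28148} \approx 2.0311 \cdot 10^{8}$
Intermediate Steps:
$F = 5763$ ($F = -4 + \left(-79 + 0\right) \left(-73\right) = -4 - -5767 = -4 + 5767 = 5763$)
$\left(\frac{1}{-39901 + 11753} + F\right) \left(\left(15780 + 13848\right) + v\right) = \left(\frac{1}{-39901 + 11753} + 5763\right) \left(\left(15780 + 13848\right) + 5615\right) = \left(\frac{1}{-28148} + 5763\right) \left(29628 + 5615\right) = \left(- \frac{1}{28148} + 5763\right) 35243 = \frac{162216923}{28148} \cdot 35243 = \frac{5717011017289}{28148}$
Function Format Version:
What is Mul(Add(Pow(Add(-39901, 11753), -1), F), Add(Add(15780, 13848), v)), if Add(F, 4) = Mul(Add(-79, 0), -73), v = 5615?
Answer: Rational(5717011017289, 28148) ≈ 2.0311e+8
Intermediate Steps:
F = 5763 (F = Add(-4, Mul(Add(-79, 0), -73)) = Add(-4, Mul(-79, -73)) = Add(-4, 5767) = 5763)
Mul(Add(Pow(Add(-39901, 11753), -1), F), Add(Add(15780, 13848), v)) = Mul(Add(Pow(Add(-39901, 11753), -1), 5763), Add(Add(15780, 13848), 5615)) = Mul(Add(Pow(-28148, -1), 5763), Add(29628, 5615)) = Mul(Add(Rational(-1, 28148), 5763), 35243) = Mul(Rational(162216923, 28148), 35243) = Rational(5717011017289, 28148)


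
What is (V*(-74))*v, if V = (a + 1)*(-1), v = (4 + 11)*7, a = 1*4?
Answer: 38850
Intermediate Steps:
a = 4
v = 105 (v = 15*7 = 105)
V = -5 (V = (4 + 1)*(-1) = 5*(-1) = -5)
(V*(-74))*v = -5*(-74)*105 = 370*105 = 38850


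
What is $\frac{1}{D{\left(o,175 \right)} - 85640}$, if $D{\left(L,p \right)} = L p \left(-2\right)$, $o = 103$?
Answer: $- \frac{1}{121690} \approx -8.2176 \cdot 10^{-6}$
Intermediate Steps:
$D{\left(L,p \right)} = - 2 L p$
$\frac{1}{D{\left(o,175 \right)} - 85640} = \frac{1}{\left(-2\right) 103 \cdot 175 - 85640} = \frac{1}{-36050 - 85640} = \frac{1}{-121690} = - \frac{1}{121690}$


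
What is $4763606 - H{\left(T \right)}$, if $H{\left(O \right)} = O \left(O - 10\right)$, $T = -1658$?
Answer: $1998062$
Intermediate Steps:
$H{\left(O \right)} = O \left(-10 + O\right)$
$4763606 - H{\left(T \right)} = 4763606 - - 1658 \left(-10 - 1658\right) = 4763606 - \left(-1658\right) \left(-1668\right) = 4763606 - 2765544 = 1998062$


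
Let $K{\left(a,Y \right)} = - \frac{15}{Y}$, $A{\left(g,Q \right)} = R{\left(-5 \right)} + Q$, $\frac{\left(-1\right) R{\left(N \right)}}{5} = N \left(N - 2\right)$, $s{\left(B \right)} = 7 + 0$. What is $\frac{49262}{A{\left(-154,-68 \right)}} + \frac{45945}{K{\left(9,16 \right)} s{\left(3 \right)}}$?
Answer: $- \frac{12253778}{1701} \approx -7203.9$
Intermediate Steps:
$s{\left(B \right)} = 7$
$R{\left(N \right)} = - 5 N \left(-2 + N\right)$ ($R{\left(N \right)} = - 5 N \left(N - 2\right) = - 5 N \left(-2 + N\right)$)
$A{\left(g,Q \right)} = -175 + Q$ ($A{\left(g,Q \right)} = 5 \left(-5\right) \left(2 - -5\right) + Q = 5 \left(-5\right) \left(2 + 5\right) + Q = 5 \left(-5\right) 7 + Q = -175 + Q$)
$\frac{49262}{A{\left(-154,-68 \right)}} + \frac{45945}{K{\left(9,16 \right)} s{\left(3 \right)}} = \frac{49262}{-175 - 68} + \frac{45945}{- \frac{15}{16} \cdot 7} = \frac{49262}{-243} + \frac{45945}{\left(-15\right) \frac{1}{16} \cdot 7} = 49262 \left(- \frac{1}{243}\right) + \frac{45945}{\left(- \frac{15}{16}\right) 7} = - \frac{49262}{243} + \frac{45945}{- \frac{105}{16}} = - \frac{49262}{243} + 45945 \left(- \frac{16}{105}\right) = - \frac{49262}{243} - \frac{49008}{7} = - \frac{12253778}{1701}$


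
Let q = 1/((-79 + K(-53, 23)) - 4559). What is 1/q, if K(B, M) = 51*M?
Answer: -3465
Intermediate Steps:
q = -1/3465 (q = 1/((-79 + 51*23) - 4559) = 1/((-79 + 1173) - 4559) = 1/(1094 - 4559) = 1/(-3465) = -1/3465 ≈ -0.00028860)
1/q = 1/(-1/3465) = -3465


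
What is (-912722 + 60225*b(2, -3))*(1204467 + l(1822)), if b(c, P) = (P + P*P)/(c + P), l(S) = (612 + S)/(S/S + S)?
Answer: -2797538211045800/1823 ≈ -1.5346e+12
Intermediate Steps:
l(S) = (612 + S)/(1 + S)
b(c, P) = (P + P**2)/(P + c)
(-912722 + 60225*b(2, -3))*(1204467 + l(1822)) = (-912722 + 60225*(-3*(1 - 3)/(-3 + 2)))*(1204467 + (612 + 1822)/(1 + 1822)) = (-912722 + 60225*(-3*(-2)/(-1)))*(1204467 + 2434/1823) = (-912722 + 60225*(-3*(-1)*(-2)))*(1204467 + (1/1823)*2434) = (-912722 + 60225*(-6))*(1204467 + 2434/1823) = (-912722 - 361350)*(2195745775/1823) = -1274072*2195745775/1823 = -2797538211045800/1823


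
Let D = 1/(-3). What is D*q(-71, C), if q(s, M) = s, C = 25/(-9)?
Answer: 71/3 ≈ 23.667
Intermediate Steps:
C = -25/9 (C = 25*(-1/9) = -25/9 ≈ -2.7778)
D = -1/3 ≈ -0.33333
D*q(-71, C) = -1/3*(-71) = 71/3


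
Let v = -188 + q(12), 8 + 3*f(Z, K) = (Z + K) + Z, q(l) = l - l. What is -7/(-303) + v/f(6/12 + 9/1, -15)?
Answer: 42730/303 ≈ 141.02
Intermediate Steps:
q(l) = 0
f(Z, K) = -8/3 + K/3 + 2*Z/3 (f(Z, K) = -8/3 + ((Z + K) + Z)/3 = -8/3 + ((K + Z) + Z)/3 = -8/3 + (K + 2*Z)/3 = -8/3 + (K/3 + 2*Z/3) = -8/3 + K/3 + 2*Z/3)
v = -188 (v = -188 + 0 = -188)
-7/(-303) + v/f(6/12 + 9/1, -15) = -7/(-303) - 188/(-8/3 + (⅓)*(-15) + 2*(6/12 + 9/1)/3) = -7*(-1/303) - 188/(-8/3 - 5 + 2*(6*(1/12) + 9*1)/3) = 7/303 - 188/(-8/3 - 5 + 2*(½ + 9)/3) = 7/303 - 188/(-8/3 - 5 + (⅔)*(19/2)) = 7/303 - 188/(-8/3 - 5 + 19/3) = 7/303 - 188/(-4/3) = 7/303 - 188*(-¾) = 7/303 + 141 = 42730/303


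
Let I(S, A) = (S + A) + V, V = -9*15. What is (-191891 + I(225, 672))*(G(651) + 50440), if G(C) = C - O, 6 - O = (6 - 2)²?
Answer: -9766883029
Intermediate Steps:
V = -135
O = -10 (O = 6 - (6 - 2)² = 6 - 1*4² = 6 - 1*16 = 6 - 16 = -10)
I(S, A) = -135 + A + S (I(S, A) = (S + A) - 135 = (A + S) - 135 = -135 + A + S)
G(C) = 10 + C (G(C) = C - 1*(-10) = C + 10 = 10 + C)
(-191891 + I(225, 672))*(G(651) + 50440) = (-191891 + (-135 + 672 + 225))*((10 + 651) + 50440) = (-191891 + 762)*(661 + 50440) = -191129*51101 = -9766883029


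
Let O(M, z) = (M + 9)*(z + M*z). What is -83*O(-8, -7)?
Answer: -4067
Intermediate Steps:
O(M, z) = (9 + M)*(z + M*z)
-83*O(-8, -7) = -(-581)*(9 + (-8)**2 + 10*(-8)) = -(-581)*(9 + 64 - 80) = -(-581)*(-7) = -83*49 = -4067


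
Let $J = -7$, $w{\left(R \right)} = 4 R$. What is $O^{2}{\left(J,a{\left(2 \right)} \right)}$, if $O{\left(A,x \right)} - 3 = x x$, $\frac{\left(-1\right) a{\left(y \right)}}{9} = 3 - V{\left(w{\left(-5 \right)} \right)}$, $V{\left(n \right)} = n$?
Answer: $1836293904$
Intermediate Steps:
$a{\left(y \right)} = -207$ ($a{\left(y \right)} = - 9 \left(3 - 4 \left(-5\right)\right) = - 9 \left(3 - -20\right) = - 9 \left(3 + 20\right) = \left(-9\right) 23 = -207$)
$O{\left(A,x \right)} = 3 + x^{2}$ ($O{\left(A,x \right)} = 3 + x x = 3 + x^{2}$)
$O^{2}{\left(J,a{\left(2 \right)} \right)} = \left(3 + \left(-207\right)^{2}\right)^{2} = \left(3 + 42849\right)^{2} = 42852^{2} = 1836293904$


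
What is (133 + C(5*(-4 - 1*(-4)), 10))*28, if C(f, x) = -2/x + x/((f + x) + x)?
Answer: 18662/5 ≈ 3732.4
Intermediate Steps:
C(f, x) = -2/x + x/(f + 2*x)
(133 + C(5*(-4 - 1*(-4)), 10))*28 = (133 + (10² - 4*10 - 10*(-4 - 1*(-4)))/(10*(5*(-4 - 1*(-4)) + 2*10)))*28 = (133 + (100 - 40 - 10*(-4 + 4))/(10*(5*(-4 + 4) + 20)))*28 = (133 + (100 - 40 - 10*0)/(10*(5*0 + 20)))*28 = (133 + (100 - 40 - 2*0)/(10*(0 + 20)))*28 = (133 + (⅒)*(100 - 40 + 0)/20)*28 = (133 + (⅒)*(1/20)*60)*28 = (133 + 3/10)*28 = (1333/10)*28 = 18662/5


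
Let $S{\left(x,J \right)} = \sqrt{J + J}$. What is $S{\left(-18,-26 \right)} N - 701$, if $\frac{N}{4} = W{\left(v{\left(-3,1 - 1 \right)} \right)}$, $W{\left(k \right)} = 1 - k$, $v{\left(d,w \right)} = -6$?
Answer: $-701 + 56 i \sqrt{13} \approx -701.0 + 201.91 i$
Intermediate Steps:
$S{\left(x,J \right)} = \sqrt{2} \sqrt{J}$ ($S{\left(x,J \right)} = \sqrt{2 J} = \sqrt{2} \sqrt{J}$)
$N = 28$ ($N = 4 \left(1 - -6\right) = 4 \left(1 + 6\right) = 4 \cdot 7 = 28$)
$S{\left(-18,-26 \right)} N - 701 = \sqrt{2} \sqrt{-26} \cdot 28 - 701 = \sqrt{2} i \sqrt{26} \cdot 28 - 701 = 2 i \sqrt{13} \cdot 28 - 701 = 56 i \sqrt{13} - 701 = -701 + 56 i \sqrt{13}$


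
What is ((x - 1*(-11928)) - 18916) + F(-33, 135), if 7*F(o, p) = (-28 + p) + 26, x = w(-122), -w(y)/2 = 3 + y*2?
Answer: -6487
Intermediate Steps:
w(y) = -6 - 4*y (w(y) = -2*(3 + y*2) = -2*(3 + 2*y) = -6 - 4*y)
x = 482 (x = -6 - 4*(-122) = -6 + 488 = 482)
F(o, p) = -2/7 + p/7 (F(o, p) = ((-28 + p) + 26)/7 = (-2 + p)/7 = -2/7 + p/7)
((x - 1*(-11928)) - 18916) + F(-33, 135) = ((482 - 1*(-11928)) - 18916) + (-2/7 + (⅐)*135) = ((482 + 11928) - 18916) + (-2/7 + 135/7) = (12410 - 18916) + 19 = -6506 + 19 = -6487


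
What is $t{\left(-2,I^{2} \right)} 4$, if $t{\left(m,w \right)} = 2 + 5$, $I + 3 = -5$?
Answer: $28$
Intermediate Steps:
$I = -8$ ($I = -3 - 5 = -8$)
$t{\left(m,w \right)} = 7$
$t{\left(-2,I^{2} \right)} 4 = 7 \cdot 4 = 28$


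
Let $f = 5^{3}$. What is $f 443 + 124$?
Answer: $55499$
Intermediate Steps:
$f = 125$
$f 443 + 124 = 125 \cdot 443 + 124 = 55375 + 124 = 55499$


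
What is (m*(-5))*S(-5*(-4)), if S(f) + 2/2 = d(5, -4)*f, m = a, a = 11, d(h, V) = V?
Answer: 4455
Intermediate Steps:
m = 11
S(f) = -1 - 4*f
(m*(-5))*S(-5*(-4)) = (11*(-5))*(-1 - (-20)*(-4)) = -55*(-1 - 4*20) = -55*(-1 - 80) = -55*(-81) = 4455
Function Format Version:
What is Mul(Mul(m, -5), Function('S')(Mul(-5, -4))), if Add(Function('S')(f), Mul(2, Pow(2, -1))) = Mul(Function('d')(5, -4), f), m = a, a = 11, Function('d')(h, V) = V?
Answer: 4455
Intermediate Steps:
m = 11
Function('S')(f) = Add(-1, Mul(-4, f))
Mul(Mul(m, -5), Function('S')(Mul(-5, -4))) = Mul(Mul(11, -5), Add(-1, Mul(-4, Mul(-5, -4)))) = Mul(-55, Add(-1, Mul(-4, 20))) = Mul(-55, Add(-1, -80)) = Mul(-55, -81) = 4455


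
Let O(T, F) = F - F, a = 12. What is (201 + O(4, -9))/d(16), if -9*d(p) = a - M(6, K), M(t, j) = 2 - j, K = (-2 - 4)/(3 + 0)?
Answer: -1809/8 ≈ -226.13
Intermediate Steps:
K = -2 (K = -6/3 = -6*⅓ = -2)
O(T, F) = 0
d(p) = -8/9 (d(p) = -(12 - (2 - 1*(-2)))/9 = -(12 - (2 + 2))/9 = -(12 - 1*4)/9 = -(12 - 4)/9 = -⅑*8 = -8/9)
(201 + O(4, -9))/d(16) = (201 + 0)/(-8/9) = -9/8*201 = -1809/8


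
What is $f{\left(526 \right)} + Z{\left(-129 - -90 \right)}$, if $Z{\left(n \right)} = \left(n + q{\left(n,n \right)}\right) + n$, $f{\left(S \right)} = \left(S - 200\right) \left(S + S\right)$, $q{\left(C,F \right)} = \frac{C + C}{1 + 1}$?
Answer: $342835$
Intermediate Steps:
$q{\left(C,F \right)} = C$ ($q{\left(C,F \right)} = \frac{2 C}{2} = 2 C \frac{1}{2} = C$)
$f{\left(S \right)} = 2 S \left(-200 + S\right)$ ($f{\left(S \right)} = \left(-200 + S\right) 2 S = 2 S \left(-200 + S\right)$)
$Z{\left(n \right)} = 3 n$ ($Z{\left(n \right)} = \left(n + n\right) + n = 2 n + n = 3 n$)
$f{\left(526 \right)} + Z{\left(-129 - -90 \right)} = 2 \cdot 526 \left(-200 + 526\right) + 3 \left(-129 - -90\right) = 2 \cdot 526 \cdot 326 + 3 \left(-129 + 90\right) = 342952 + 3 \left(-39\right) = 342952 - 117 = 342835$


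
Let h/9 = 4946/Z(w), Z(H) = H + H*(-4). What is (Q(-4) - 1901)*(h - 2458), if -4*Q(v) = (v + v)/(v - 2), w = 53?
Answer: 827718848/159 ≈ 5.2058e+6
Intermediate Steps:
Q(v) = -v/(2*(-2 + v)) (Q(v) = -(v + v)/(4*(v - 2)) = -2*v/(4*(-2 + v)) = -v/(2*(-2 + v)))
Z(H) = -3*H (Z(H) = H - 4*H = -3*H)
h = -14838/53 (h = 9*(4946/((-3*53))) = 9*(4946/(-159)) = 9*(4946*(-1/159)) = 9*(-4946/159) = -14838/53 ≈ -279.96)
(Q(-4) - 1901)*(h - 2458) = (-1*(-4)/(-4 + 2*(-4)) - 1901)*(-14838/53 - 2458) = (-1*(-4)/(-4 - 8) - 1901)*(-145112/53) = (-1*(-4)/(-12) - 1901)*(-145112/53) = (-1*(-4)*(-1/12) - 1901)*(-145112/53) = (-⅓ - 1901)*(-145112/53) = -5704/3*(-145112/53) = 827718848/159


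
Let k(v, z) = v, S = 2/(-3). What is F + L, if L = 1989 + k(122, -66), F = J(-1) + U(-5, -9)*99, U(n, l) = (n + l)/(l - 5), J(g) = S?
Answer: 6628/3 ≈ 2209.3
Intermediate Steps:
S = -⅔ (S = 2*(-⅓) = -⅔ ≈ -0.66667)
J(g) = -⅔
U(n, l) = (l + n)/(-5 + l)
F = 295/3 (F = -⅔ + ((-9 - 5)/(-5 - 9))*99 = -⅔ + (-14/(-14))*99 = -⅔ - 1/14*(-14)*99 = -⅔ + 1*99 = -⅔ + 99 = 295/3 ≈ 98.333)
L = 2111 (L = 1989 + 122 = 2111)
F + L = 295/3 + 2111 = 6628/3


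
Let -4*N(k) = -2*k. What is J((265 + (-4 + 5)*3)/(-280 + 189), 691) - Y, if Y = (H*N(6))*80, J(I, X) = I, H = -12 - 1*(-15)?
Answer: -65788/91 ≈ -722.95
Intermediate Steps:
H = 3 (H = -12 + 15 = 3)
N(k) = k/2 (N(k) = -(-1)*k/2 = k/2)
Y = 720 (Y = (3*((1/2)*6))*80 = (3*3)*80 = 9*80 = 720)
J((265 + (-4 + 5)*3)/(-280 + 189), 691) - Y = (265 + (-4 + 5)*3)/(-280 + 189) - 1*720 = (265 + 1*3)/(-91) - 720 = (265 + 3)*(-1/91) - 720 = 268*(-1/91) - 720 = -268/91 - 720 = -65788/91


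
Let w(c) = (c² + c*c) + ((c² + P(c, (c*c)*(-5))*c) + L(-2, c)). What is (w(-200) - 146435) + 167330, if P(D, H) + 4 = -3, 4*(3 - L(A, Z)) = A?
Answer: 284597/2 ≈ 1.4230e+5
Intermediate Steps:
L(A, Z) = 3 - A/4
P(D, H) = -7 (P(D, H) = -4 - 3 = -7)
w(c) = 7/2 - 7*c + 3*c² (w(c) = (c² + c*c) + ((c² - 7*c) + (3 - ¼*(-2))) = (c² + c²) + ((c² - 7*c) + (3 + ½)) = 2*c² + ((c² - 7*c) + 7/2) = 2*c² + (7/2 + c² - 7*c) = 7/2 - 7*c + 3*c²)
(w(-200) - 146435) + 167330 = ((7/2 - 7*(-200) + 3*(-200)²) - 146435) + 167330 = ((7/2 + 1400 + 3*40000) - 146435) + 167330 = ((7/2 + 1400 + 120000) - 146435) + 167330 = (242807/2 - 146435) + 167330 = -50063/2 + 167330 = 284597/2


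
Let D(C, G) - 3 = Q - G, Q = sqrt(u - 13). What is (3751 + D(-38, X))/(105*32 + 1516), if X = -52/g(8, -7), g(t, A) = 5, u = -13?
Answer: 9411/12190 + I*sqrt(26)/4876 ≈ 0.77203 + 0.0010457*I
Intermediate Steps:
Q = I*sqrt(26) (Q = sqrt(-13 - 13) = sqrt(-26) = I*sqrt(26) ≈ 5.099*I)
X = -52/5 ≈ -10.400
D(C, G) = 3 - G + I*sqrt(26) (D(C, G) = 3 + (I*sqrt(26) - G) = 3 + (-G + I*sqrt(26)) = 3 - G + I*sqrt(26))
(3751 + D(-38, X))/(105*32 + 1516) = (3751 + (3 - 1*(-52/5) + I*sqrt(26)))/(105*32 + 1516) = (3751 + (3 + 52/5 + I*sqrt(26)))/(3360 + 1516) = (3751 + (67/5 + I*sqrt(26)))/4876 = (18822/5 + I*sqrt(26))*(1/4876) = 9411/12190 + I*sqrt(26)/4876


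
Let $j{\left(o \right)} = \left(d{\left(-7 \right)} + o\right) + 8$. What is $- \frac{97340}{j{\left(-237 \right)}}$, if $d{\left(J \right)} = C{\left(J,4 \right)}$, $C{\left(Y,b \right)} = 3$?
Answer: $\frac{48670}{113} \approx 430.71$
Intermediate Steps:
$d{\left(J \right)} = 3$
$j{\left(o \right)} = 11 + o$ ($j{\left(o \right)} = \left(3 + o\right) + 8 = 11 + o$)
$- \frac{97340}{j{\left(-237 \right)}} = - \frac{97340}{11 - 237} = - \frac{97340}{-226} = \left(-97340\right) \left(- \frac{1}{226}\right) = \frac{48670}{113}$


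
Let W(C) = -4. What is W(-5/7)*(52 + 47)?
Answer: -396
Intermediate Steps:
W(-5/7)*(52 + 47) = -4*(52 + 47) = -4*99 = -396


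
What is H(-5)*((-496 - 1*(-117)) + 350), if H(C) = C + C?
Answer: 290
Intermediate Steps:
H(C) = 2*C
H(-5)*((-496 - 1*(-117)) + 350) = (2*(-5))*((-496 - 1*(-117)) + 350) = -10*((-496 + 117) + 350) = -10*(-379 + 350) = -10*(-29) = 290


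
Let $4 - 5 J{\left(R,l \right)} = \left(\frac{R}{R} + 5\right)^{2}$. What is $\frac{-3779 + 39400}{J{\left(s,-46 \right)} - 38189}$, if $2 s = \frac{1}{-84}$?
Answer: $- \frac{178105}{190977} \approx -0.9326$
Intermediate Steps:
$s = - \frac{1}{168}$ ($s = \frac{1}{2 \left(-84\right)} = \frac{1}{2} \left(- \frac{1}{84}\right) = - \frac{1}{168} \approx -0.0059524$)
$J{\left(R,l \right)} = - \frac{32}{5}$ ($J{\left(R,l \right)} = \frac{4}{5} - \frac{\left(\frac{R}{R} + 5\right)^{2}}{5} = \frac{4}{5} - \frac{\left(1 + 5\right)^{2}}{5} = \frac{4}{5} - \frac{6^{2}}{5} = \frac{4}{5} - \frac{36}{5} = - \frac{32}{5}$)
$\frac{-3779 + 39400}{J{\left(s,-46 \right)} - 38189} = \frac{-3779 + 39400}{- \frac{32}{5} - 38189} = \frac{35621}{- \frac{190977}{5}} = 35621 \left(- \frac{5}{190977}\right) = - \frac{178105}{190977}$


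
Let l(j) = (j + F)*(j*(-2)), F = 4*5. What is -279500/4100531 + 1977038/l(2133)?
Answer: -5337014349089/18831069437319 ≈ -0.28342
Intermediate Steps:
F = 20
l(j) = -2*j*(20 + j) (l(j) = (j + 20)*(j*(-2)) = (20 + j)*(-2*j) = -2*j*(20 + j))
-279500/4100531 + 1977038/l(2133) = -279500/4100531 + 1977038/((-2*2133*(20 + 2133))) = -279500*1/4100531 + 1977038/((-2*2133*2153)) = -279500/4100531 + 1977038/(-9184698) = -279500/4100531 + 1977038*(-1/9184698) = -279500/4100531 - 988519/4592349 = -5337014349089/18831069437319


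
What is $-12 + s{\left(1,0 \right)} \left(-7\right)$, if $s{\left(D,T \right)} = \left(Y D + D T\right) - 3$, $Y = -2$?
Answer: $23$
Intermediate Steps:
$s{\left(D,T \right)} = -3 - 2 D + D T$ ($s{\left(D,T \right)} = \left(- 2 D + D T\right) - 3 = -3 - 2 D + D T$)
$-12 + s{\left(1,0 \right)} \left(-7\right) = -12 + \left(-3 - 2 + 1 \cdot 0\right) \left(-7\right) = -12 + \left(-3 - 2 + 0\right) \left(-7\right) = -12 - -35 = -12 + 35 = 23$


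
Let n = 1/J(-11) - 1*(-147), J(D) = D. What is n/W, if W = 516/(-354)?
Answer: -47672/473 ≈ -100.79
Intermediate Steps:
W = -86/59 (W = 516*(-1/354) = -86/59 ≈ -1.4576)
n = 1616/11 (n = 1/(-11) - 1*(-147) = -1/11 + 147 = 1616/11 ≈ 146.91)
n/W = 1616/(11*(-86/59)) = (1616/11)*(-59/86) = -47672/473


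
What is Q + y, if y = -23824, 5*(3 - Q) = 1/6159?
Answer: -733567696/30795 ≈ -23821.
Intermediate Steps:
Q = 92384/30795 (Q = 3 - ⅕/6159 = 3 - ⅕*1/6159 = 3 - 1/30795 = 92384/30795 ≈ 3.0000)
Q + y = 92384/30795 - 23824 = -733567696/30795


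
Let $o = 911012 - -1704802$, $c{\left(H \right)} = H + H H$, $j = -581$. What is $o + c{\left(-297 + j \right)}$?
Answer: $3385820$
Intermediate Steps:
$c{\left(H \right)} = H + H^{2}$
$o = 2615814$ ($o = 911012 + 1704802 = 2615814$)
$o + c{\left(-297 + j \right)} = 2615814 + \left(-297 - 581\right) \left(1 - 878\right) = 2615814 - 878 \left(1 - 878\right) = 2615814 - -770006 = 2615814 + 770006 = 3385820$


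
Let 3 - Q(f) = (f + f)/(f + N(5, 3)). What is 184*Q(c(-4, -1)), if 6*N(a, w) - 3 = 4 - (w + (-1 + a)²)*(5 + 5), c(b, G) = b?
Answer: 1528/3 ≈ 509.33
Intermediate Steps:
N(a, w) = 7/6 - 5*w/3 - 5*(-1 + a)²/3 (N(a, w) = ½ + (4 - (w + (-1 + a)²)*(5 + 5))/6 = ½ + (4 - (w + (-1 + a)²)*10)/6 = ½ + (4 - (10*w + 10*(-1 + a)²))/6 = ½ + (4 + (-10*w - 10*(-1 + a)²))/6 = ½ + (4 - 10*w - 10*(-1 + a)²)/6 = ½ + (⅔ - 5*w/3 - 5*(-1 + a)²/3) = 7/6 - 5*w/3 - 5*(-1 + a)²/3)
Q(f) = 3 - 2*f/(-61/2 + f) (Q(f) = 3 - (f + f)/(f + (7/6 - 5/3*3 - 5*(-1 + 5)²/3)) = 3 - 2*f/(f + (7/6 - 5 - 5/3*4²)) = 3 - 2*f/(f + (7/6 - 5 - 5/3*16)) = 3 - 2*f/(f + (7/6 - 5 - 80/3)) = 3 - 2*f/(f - 61/2) = 3 - 2*f/(-61/2 + f))
184*Q(c(-4, -1)) = 184*((183 - 2*(-4))/(61 - 2*(-4))) = 184*((183 + 8)/(61 + 8)) = 184*(191/69) = 1528/3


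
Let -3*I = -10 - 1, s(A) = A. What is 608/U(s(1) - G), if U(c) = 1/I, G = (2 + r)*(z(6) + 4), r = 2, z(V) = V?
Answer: 6688/3 ≈ 2229.3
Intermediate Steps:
G = 40 (G = (2 + 2)*(6 + 4) = 4*10 = 40)
I = 11/3 (I = -(-10 - 1)/3 = -1/3*(-11) = 11/3 ≈ 3.6667)
U(c) = 3/11 (U(c) = 1/(11/3) = 3/11)
608/U(s(1) - G) = 608/(3/11) = 608*(11/3) = 6688/3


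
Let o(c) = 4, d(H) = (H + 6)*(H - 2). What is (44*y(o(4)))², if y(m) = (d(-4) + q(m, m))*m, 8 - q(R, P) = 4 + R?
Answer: 4460544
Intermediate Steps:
d(H) = (-2 + H)*(6 + H) (d(H) = (6 + H)*(-2 + H) = (-2 + H)*(6 + H))
q(R, P) = 4 - R (q(R, P) = 8 - (4 + R) = 8 + (-4 - R) = 4 - R)
y(m) = m*(-8 - m) (y(m) = ((-12 + (-4)² + 4*(-4)) + (4 - m))*m = ((-12 + 16 - 16) + (4 - m))*m = (-12 + (4 - m))*m = (-8 - m)*m = m*(-8 - m))
(44*y(o(4)))² = (44*(-1*4*(8 + 4)))² = (44*(-1*4*12))² = (44*(-48))² = (-2112)² = 4460544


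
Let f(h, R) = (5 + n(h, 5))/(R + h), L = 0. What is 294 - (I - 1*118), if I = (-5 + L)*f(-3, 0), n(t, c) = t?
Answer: 1226/3 ≈ 408.67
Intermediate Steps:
f(h, R) = (5 + h)/(R + h)
I = 10/3 (I = (-5 + 0)*((5 - 3)/(0 - 3)) = -5*2/(-3) = -(-5)*2/3 = -5*(-⅔) = 10/3 ≈ 3.3333)
294 - (I - 1*118) = 294 - (10/3 - 1*118) = 294 - (10/3 - 118) = 294 - 1*(-344/3) = 294 + 344/3 = 1226/3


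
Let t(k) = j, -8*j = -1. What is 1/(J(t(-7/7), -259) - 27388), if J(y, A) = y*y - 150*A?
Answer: 64/733569 ≈ 8.7245e-5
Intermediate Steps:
j = ⅛ (j = -⅛*(-1) = ⅛ ≈ 0.12500)
t(k) = ⅛
J(y, A) = y² - 150*A
1/(J(t(-7/7), -259) - 27388) = 1/(((⅛)² - 150*(-259)) - 27388) = 1/((1/64 + 38850) - 27388) = 1/(2486401/64 - 27388) = 1/(733569/64) = 64/733569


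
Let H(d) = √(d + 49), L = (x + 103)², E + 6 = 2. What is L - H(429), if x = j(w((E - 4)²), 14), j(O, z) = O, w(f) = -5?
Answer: 9604 - √478 ≈ 9582.1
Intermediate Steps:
E = -4 (E = -6 + 2 = -4)
x = -5
L = 9604 (L = (-5 + 103)² = 98² = 9604)
H(d) = √(49 + d)
L - H(429) = 9604 - √(49 + 429) = 9604 - √478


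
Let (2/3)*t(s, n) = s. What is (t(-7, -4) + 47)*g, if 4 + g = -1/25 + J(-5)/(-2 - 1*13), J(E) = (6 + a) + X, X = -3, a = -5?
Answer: -21389/150 ≈ -142.59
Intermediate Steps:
t(s, n) = 3*s/2
J(E) = -2 (J(E) = (6 - 5) - 3 = 1 - 3 = -2)
g = -293/75 (g = -4 + (-1/25 - 2/(-2 - 1*13)) = -4 + (-1*1/25 - 2/(-2 - 13)) = -4 + (-1/25 - 2/(-15)) = -4 + (-1/25 - 2*(-1/15)) = -4 + (-1/25 + 2/15) = -4 + 7/75 = -293/75 ≈ -3.9067)
(t(-7, -4) + 47)*g = ((3/2)*(-7) + 47)*(-293/75) = (-21/2 + 47)*(-293/75) = (73/2)*(-293/75) = -21389/150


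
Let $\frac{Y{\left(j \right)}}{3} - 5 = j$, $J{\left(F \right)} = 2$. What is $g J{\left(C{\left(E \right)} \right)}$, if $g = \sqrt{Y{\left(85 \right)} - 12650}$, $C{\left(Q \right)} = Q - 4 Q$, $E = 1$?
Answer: $4 i \sqrt{3095} \approx 222.53 i$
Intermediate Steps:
$C{\left(Q \right)} = - 3 Q$
$Y{\left(j \right)} = 15 + 3 j$
$g = 2 i \sqrt{3095}$ ($g = \sqrt{\left(15 + 3 \cdot 85\right) - 12650} = \sqrt{\left(15 + 255\right) - 12650} = \sqrt{270 - 12650} = \sqrt{-12380} = 2 i \sqrt{3095} \approx 111.27 i$)
$g J{\left(C{\left(E \right)} \right)} = 2 i \sqrt{3095} \cdot 2 = 4 i \sqrt{3095}$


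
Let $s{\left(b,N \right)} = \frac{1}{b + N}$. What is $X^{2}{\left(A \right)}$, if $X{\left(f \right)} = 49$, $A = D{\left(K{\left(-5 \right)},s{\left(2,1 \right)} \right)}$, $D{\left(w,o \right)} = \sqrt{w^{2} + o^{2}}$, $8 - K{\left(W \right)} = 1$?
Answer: $2401$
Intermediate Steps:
$K{\left(W \right)} = 7$ ($K{\left(W \right)} = 8 - 1 = 7$)
$s{\left(b,N \right)} = \frac{1}{N + b}$
$D{\left(w,o \right)} = \sqrt{o^{2} + w^{2}}$
$A = \frac{\sqrt{442}}{3}$ ($A = \sqrt{\left(\frac{1}{1 + 2}\right)^{2} + 7^{2}} = \sqrt{\left(\frac{1}{3}\right)^{2} + 49} = \sqrt{\frac{1}{9} + 49} = \sqrt{\frac{442}{9}} = \frac{\sqrt{442}}{3} \approx 7.0079$)
$X^{2}{\left(A \right)} = 49^{2} = 2401$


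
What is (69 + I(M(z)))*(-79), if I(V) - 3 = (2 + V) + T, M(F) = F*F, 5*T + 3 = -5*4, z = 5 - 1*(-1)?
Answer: -41633/5 ≈ -8326.6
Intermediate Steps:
z = 6 (z = 5 + 1 = 6)
T = -23/5 (T = -3/5 + (-5*4)/5 = -3/5 + (1/5)*(-20) = -3/5 - 4 = -23/5 ≈ -4.6000)
M(F) = F**2
I(V) = 2/5 + V (I(V) = 3 + ((2 + V) - 23/5) = 3 + (-13/5 + V) = 2/5 + V)
(69 + I(M(z)))*(-79) = (69 + (2/5 + 6**2))*(-79) = (69 + (2/5 + 36))*(-79) = (69 + 182/5)*(-79) = (527/5)*(-79) = -41633/5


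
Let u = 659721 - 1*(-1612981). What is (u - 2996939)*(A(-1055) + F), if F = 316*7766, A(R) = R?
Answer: -1776554085237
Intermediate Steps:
F = 2454056
u = 2272702 (u = 659721 + 1612981 = 2272702)
(u - 2996939)*(A(-1055) + F) = (2272702 - 2996939)*(-1055 + 2454056) = -724237*2453001 = -1776554085237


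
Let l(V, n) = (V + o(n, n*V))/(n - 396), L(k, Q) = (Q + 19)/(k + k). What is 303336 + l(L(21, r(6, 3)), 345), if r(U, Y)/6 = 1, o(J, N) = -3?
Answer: 649745813/2142 ≈ 3.0334e+5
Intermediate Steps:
r(U, Y) = 6 (r(U, Y) = 6*1 = 6)
L(k, Q) = (19 + Q)/(2*k) (L(k, Q) = (19 + Q)/((2*k)) = (19 + Q)*(1/(2*k)) = (19 + Q)/(2*k))
l(V, n) = (-3 + V)/(-396 + n) (l(V, n) = (V - 3)/(n - 396) = (-3 + V)/(-396 + n))
303336 + l(L(21, r(6, 3)), 345) = 303336 + (-3 + (½)*(19 + 6)/21)/(-396 + 345) = 303336 + (-3 + (½)*(1/21)*25)/(-51) = 303336 - (-3 + 25/42)/51 = 303336 - 1/51*(-101/42) = 303336 + 101/2142 = 649745813/2142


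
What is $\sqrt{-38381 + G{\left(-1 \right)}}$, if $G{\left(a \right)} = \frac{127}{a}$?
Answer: $2 i \sqrt{9627} \approx 196.23 i$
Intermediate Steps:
$\sqrt{-38381 + G{\left(-1 \right)}} = \sqrt{-38381 + \frac{127}{-1}} = \sqrt{-38381 + 127 \left(-1\right)} = \sqrt{-38381 - 127} = \sqrt{-38508} = 2 i \sqrt{9627}$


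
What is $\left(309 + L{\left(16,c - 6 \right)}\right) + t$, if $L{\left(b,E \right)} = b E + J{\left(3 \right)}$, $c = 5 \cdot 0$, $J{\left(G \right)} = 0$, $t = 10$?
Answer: $223$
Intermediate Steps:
$c = 0$
$L{\left(b,E \right)} = E b$ ($L{\left(b,E \right)} = b E + 0 = E b + 0 = E b$)
$\left(309 + L{\left(16,c - 6 \right)}\right) + t = \left(309 + \left(0 - 6\right) 16\right) + 10 = \left(309 - 96\right) + 10 = 213 + 10 = 223$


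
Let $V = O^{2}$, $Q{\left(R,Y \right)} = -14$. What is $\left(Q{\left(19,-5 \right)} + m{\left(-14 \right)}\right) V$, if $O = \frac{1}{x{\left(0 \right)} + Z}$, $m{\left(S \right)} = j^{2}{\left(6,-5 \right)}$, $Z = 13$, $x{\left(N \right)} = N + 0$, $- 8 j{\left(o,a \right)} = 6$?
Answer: $- \frac{215}{2704} \approx -0.079512$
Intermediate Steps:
$j{\left(o,a \right)} = - \frac{3}{4}$ ($j{\left(o,a \right)} = \left(- \frac{1}{8}\right) 6 = - \frac{3}{4}$)
$x{\left(N \right)} = N$
$m{\left(S \right)} = \frac{9}{16}$ ($m{\left(S \right)} = \left(- \frac{3}{4}\right)^{2} = \frac{9}{16}$)
$O = \frac{1}{13}$ ($O = \frac{1}{0 + 13} = \frac{1}{13} \approx 0.076923$)
$V = \frac{1}{169}$ ($V = \left(\frac{1}{13}\right)^{2} = \frac{1}{169} \approx 0.0059172$)
$\left(Q{\left(19,-5 \right)} + m{\left(-14 \right)}\right) V = \left(-14 + \frac{9}{16}\right) \frac{1}{169} = \left(- \frac{215}{16}\right) \frac{1}{169} = - \frac{215}{2704}$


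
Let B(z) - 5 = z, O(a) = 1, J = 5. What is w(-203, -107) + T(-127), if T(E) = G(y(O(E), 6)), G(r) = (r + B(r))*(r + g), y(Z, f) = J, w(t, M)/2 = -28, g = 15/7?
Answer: 358/7 ≈ 51.143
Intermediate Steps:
g = 15/7 (g = 15*(⅐) = 15/7 ≈ 2.1429)
w(t, M) = -56 (w(t, M) = 2*(-28) = -56)
B(z) = 5 + z
y(Z, f) = 5
G(r) = (5 + 2*r)*(15/7 + r) (G(r) = (r + (5 + r))*(r + 15/7) = (5 + 2*r)*(15/7 + r))
T(E) = 750/7 (T(E) = 75/7 + 2*5² + (65/7)*5 = 75/7 + 2*25 + 325/7 = 75/7 + 50 + 325/7 = 750/7)
w(-203, -107) + T(-127) = -56 + 750/7 = 358/7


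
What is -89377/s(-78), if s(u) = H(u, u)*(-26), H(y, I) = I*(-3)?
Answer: 89377/6084 ≈ 14.691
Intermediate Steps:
H(y, I) = -3*I
s(u) = 78*u (s(u) = -3*u*(-26) = 78*u)
-89377/s(-78) = -89377/(78*(-78)) = -89377/(-6084) = -89377*(-1/6084) = 89377/6084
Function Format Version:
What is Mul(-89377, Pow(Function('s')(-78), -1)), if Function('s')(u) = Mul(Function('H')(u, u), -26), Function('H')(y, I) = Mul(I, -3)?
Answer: Rational(89377, 6084) ≈ 14.691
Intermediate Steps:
Function('H')(y, I) = Mul(-3, I)
Function('s')(u) = Mul(78, u) (Function('s')(u) = Mul(Mul(-3, u), -26) = Mul(78, u))
Mul(-89377, Pow(Function('s')(-78), -1)) = Mul(-89377, Pow(Mul(78, -78), -1)) = Mul(-89377, Pow(-6084, -1)) = Mul(-89377, Rational(-1, 6084)) = Rational(89377, 6084)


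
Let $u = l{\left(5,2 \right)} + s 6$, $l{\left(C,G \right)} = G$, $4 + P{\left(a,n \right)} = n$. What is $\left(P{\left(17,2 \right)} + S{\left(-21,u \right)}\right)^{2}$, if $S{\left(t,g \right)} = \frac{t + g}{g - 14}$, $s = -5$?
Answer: $\frac{25}{36} \approx 0.69444$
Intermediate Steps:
$P{\left(a,n \right)} = -4 + n$
$u = -28$ ($u = 2 - 30 = -28$)
$S{\left(t,g \right)} = \frac{g + t}{-14 + g}$
$\left(P{\left(17,2 \right)} + S{\left(-21,u \right)}\right)^{2} = \left(\left(-4 + 2\right) + \frac{-28 - 21}{-14 - 28}\right)^{2} = \left(-2 + \frac{1}{-42} \left(-49\right)\right)^{2} = \left(-2 - - \frac{7}{6}\right)^{2} = \left(-2 + \frac{7}{6}\right)^{2} = \left(- \frac{5}{6}\right)^{2} = \frac{25}{36}$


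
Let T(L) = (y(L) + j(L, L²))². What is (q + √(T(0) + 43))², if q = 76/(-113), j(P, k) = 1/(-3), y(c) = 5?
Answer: 7496311/114921 - 152*√583/339 ≈ 54.404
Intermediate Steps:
j(P, k) = -⅓
T(L) = 196/9 (T(L) = (5 - ⅓)² = (14/3)² = 196/9)
q = -76/113 (q = 76*(-1/113) = -76/113 ≈ -0.67257)
(q + √(T(0) + 43))² = (-76/113 + √(196/9 + 43))² = (-76/113 + √(583/9))² = (-76/113 + √583/3)²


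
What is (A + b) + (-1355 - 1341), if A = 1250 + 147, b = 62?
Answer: -1237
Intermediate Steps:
A = 1397
(A + b) + (-1355 - 1341) = (1397 + 62) + (-1355 - 1341) = 1459 - 2696 = -1237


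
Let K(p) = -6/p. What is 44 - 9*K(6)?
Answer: 53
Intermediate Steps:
44 - 9*K(6) = 44 - (-54)/6 = 44 - 9*(-1) = 44 + 9 = 53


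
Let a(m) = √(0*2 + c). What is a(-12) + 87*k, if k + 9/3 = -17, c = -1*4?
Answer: -1740 + 2*I ≈ -1740.0 + 2.0*I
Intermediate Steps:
c = -4
k = -20 (k = -3 - 17 = -20)
a(m) = 2*I (a(m) = √(0*2 - 4) = √(0 - 4) = √(-4) = 2*I)
a(-12) + 87*k = 2*I + 87*(-20) = 2*I - 1740 = -1740 + 2*I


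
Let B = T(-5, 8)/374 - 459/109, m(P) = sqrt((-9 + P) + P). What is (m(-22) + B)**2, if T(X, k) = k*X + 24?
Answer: (86705 - 20383*I*sqrt(53))**2/415466689 ≈ -34.905 - 61.936*I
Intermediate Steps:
T(X, k) = 24 + X*k (T(X, k) = X*k + 24 = 24 + X*k)
m(P) = sqrt(-9 + 2*P)
B = -86705/20383 (B = (24 - 5*8)/374 - 459/109 = (24 - 40)*(1/374) - 459*1/109 = -16*1/374 - 459/109 = -8/187 - 459/109 = -86705/20383 ≈ -4.2538)
(m(-22) + B)**2 = (sqrt(-9 + 2*(-22)) - 86705/20383)**2 = (sqrt(-9 - 44) - 86705/20383)**2 = (sqrt(-53) - 86705/20383)**2 = (I*sqrt(53) - 86705/20383)**2 = (-86705/20383 + I*sqrt(53))**2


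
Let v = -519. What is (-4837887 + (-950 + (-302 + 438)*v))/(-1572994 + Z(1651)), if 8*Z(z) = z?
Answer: 39275368/12582301 ≈ 3.1215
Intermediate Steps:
Z(z) = z/8
(-4837887 + (-950 + (-302 + 438)*v))/(-1572994 + Z(1651)) = (-4837887 + (-950 + (-302 + 438)*(-519)))/(-1572994 + (⅛)*1651) = (-4837887 + (-950 + 136*(-519)))/(-1572994 + 1651/8) = (-4837887 + (-950 - 70584))/(-12582301/8) = (-4837887 - 71534)*(-8/12582301) = -4909421*(-8/12582301) = 39275368/12582301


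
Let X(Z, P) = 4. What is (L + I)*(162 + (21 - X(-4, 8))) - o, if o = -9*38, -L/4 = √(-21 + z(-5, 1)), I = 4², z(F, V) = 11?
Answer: 3206 - 716*I*√10 ≈ 3206.0 - 2264.2*I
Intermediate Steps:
I = 16
L = -4*I*√10 (L = -4*√(-21 + 11) = -4*I*√10 ≈ -12.649*I)
o = -342
(L + I)*(162 + (21 - X(-4, 8))) - o = (-4*I*√10 + 16)*(162 + (21 - 1*4)) - 1*(-342) = (16 - 4*I*√10)*(162 + (21 - 4)) + 342 = (16 - 4*I*√10)*(162 + 17) + 342 = (16 - 4*I*√10)*179 + 342 = (2864 - 716*I*√10) + 342 = 3206 - 716*I*√10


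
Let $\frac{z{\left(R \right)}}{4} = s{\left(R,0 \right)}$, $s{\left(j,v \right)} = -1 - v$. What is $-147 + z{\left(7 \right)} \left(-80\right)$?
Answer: $173$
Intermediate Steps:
$z{\left(R \right)} = -4$ ($z{\left(R \right)} = 4 \left(-1 - 0\right) = 4 \left(-1 + 0\right) = 4 \left(-1\right) = -4$)
$-147 + z{\left(7 \right)} \left(-80\right) = -147 - -320 = -147 + 320 = 173$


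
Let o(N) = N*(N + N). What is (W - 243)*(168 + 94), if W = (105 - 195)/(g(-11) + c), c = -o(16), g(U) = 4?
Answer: -8079687/127 ≈ -63620.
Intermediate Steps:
o(N) = 2*N**2 (o(N) = N*(2*N) = 2*N**2)
c = -512 (c = -2*16**2 = -2*256 = -1*512 = -512)
W = 45/254 (W = (105 - 195)/(4 - 512) = -90/(-508) = -90*(-1/508) = 45/254 ≈ 0.17717)
(W - 243)*(168 + 94) = (45/254 - 243)*(168 + 94) = -61677/254*262 = -8079687/127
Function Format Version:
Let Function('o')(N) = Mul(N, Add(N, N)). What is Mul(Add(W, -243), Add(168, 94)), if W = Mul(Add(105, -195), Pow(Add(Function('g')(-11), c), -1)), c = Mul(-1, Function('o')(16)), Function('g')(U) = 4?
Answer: Rational(-8079687, 127) ≈ -63620.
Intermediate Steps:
Function('o')(N) = Mul(2, Pow(N, 2)) (Function('o')(N) = Mul(N, Mul(2, N)) = Mul(2, Pow(N, 2)))
c = -512 (c = Mul(-1, Mul(2, Pow(16, 2))) = Mul(-1, Mul(2, 256)) = Mul(-1, 512) = -512)
W = Rational(45, 254) (W = Mul(Add(105, -195), Pow(Add(4, -512), -1)) = Mul(-90, Pow(-508, -1)) = Mul(-90, Rational(-1, 508)) = Rational(45, 254) ≈ 0.17717)
Mul(Add(W, -243), Add(168, 94)) = Mul(Add(Rational(45, 254), -243), Add(168, 94)) = Mul(Rational(-61677, 254), 262) = Rational(-8079687, 127)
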